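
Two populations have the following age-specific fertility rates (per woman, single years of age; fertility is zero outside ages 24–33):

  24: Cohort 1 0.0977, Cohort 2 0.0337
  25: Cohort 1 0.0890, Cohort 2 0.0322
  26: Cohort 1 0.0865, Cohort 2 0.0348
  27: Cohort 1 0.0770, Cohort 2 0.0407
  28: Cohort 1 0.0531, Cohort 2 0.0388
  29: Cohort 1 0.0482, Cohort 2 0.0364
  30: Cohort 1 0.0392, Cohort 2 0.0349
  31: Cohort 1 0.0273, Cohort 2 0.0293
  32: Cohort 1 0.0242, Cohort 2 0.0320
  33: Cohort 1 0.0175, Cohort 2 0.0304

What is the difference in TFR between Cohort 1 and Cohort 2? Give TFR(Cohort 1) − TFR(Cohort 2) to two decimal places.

Cohort 1:
  Sum of ASFRs = 0.0977 + 0.0890 + 0.0865 + 0.0770 + 0.0531 + 0.0482 + 0.0392 + 0.0273 + 0.0242 + 0.0175 = 0.5597
  TFR = 0.5597
Cohort 2:
  Sum of ASFRs = 0.0337 + 0.0322 + 0.0348 + 0.0407 + 0.0388 + 0.0364 + 0.0349 + 0.0293 + 0.0320 + 0.0304 = 0.3432
  TFR = 0.3432
Difference = 0.5597 − 0.3432 = 0.2165

0.22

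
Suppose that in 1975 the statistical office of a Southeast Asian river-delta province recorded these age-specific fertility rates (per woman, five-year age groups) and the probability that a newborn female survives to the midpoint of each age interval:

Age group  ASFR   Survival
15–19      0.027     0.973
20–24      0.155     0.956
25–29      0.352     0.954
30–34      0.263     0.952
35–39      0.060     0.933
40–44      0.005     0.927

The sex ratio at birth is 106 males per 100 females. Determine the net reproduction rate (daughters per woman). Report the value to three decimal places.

1.993

Proportion female at birth = 100 / (100 + 106) = 0.48544.
Each age group contributes 5 × ASFR × survival:
  15–19: 5 × 0.027 × 0.973 = 0.13136
  20–24: 5 × 0.155 × 0.956 = 0.74090
  25–29: 5 × 0.352 × 0.954 = 1.67904
  30–34: 5 × 0.263 × 0.952 = 1.25188
  35–39: 5 × 0.060 × 0.933 = 0.27990
  40–44: 5 × 0.005 × 0.927 = 0.02318
Sum = 4.10626
NRR = 0.48544 × 4.10626 = 1.99334
An NRR exceeding 1 indicates intrinsic growth under these rates.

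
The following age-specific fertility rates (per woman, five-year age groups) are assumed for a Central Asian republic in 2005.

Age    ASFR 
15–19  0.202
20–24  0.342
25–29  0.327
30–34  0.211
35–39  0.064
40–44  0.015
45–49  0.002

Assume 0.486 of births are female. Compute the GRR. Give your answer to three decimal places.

Proportion female at birth = 0.486.
Sum of ASFRs = 0.202 + 0.342 + 0.327 + 0.211 + 0.064 + 0.015 + 0.002 = 1.163
TFR = 5 × 1.163 = 5.815
GRR = 0.486 × 5.815 = 2.82609

2.826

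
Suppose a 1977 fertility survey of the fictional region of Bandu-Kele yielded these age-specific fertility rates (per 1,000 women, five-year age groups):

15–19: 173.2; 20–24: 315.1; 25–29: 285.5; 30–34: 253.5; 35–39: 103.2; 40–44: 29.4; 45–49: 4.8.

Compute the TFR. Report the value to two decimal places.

5.82

Sum of ASFRs = 173.2 + 315.1 + 285.5 + 253.5 + 103.2 + 29.4 + 4.8 = 1164.7
TFR = 5 × 1164.7 / 1000 = 5.8235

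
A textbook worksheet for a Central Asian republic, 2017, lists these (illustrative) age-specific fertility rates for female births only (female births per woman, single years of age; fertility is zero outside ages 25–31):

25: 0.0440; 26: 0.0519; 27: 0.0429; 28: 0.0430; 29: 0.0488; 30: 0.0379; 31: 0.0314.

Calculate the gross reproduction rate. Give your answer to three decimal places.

0.300

Sum of female ASFRs = 0.0440 + 0.0519 + 0.0429 + 0.0430 + 0.0488 + 0.0379 + 0.0314 = 0.2999
GRR = 0.2999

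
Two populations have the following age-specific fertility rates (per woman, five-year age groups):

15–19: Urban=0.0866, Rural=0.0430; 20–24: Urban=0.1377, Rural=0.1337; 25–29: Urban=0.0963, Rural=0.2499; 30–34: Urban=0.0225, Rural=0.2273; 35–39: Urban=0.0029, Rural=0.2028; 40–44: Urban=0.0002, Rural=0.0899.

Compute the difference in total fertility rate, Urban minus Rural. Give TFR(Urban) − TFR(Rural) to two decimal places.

Urban:
  Sum of ASFRs = 0.0866 + 0.1377 + 0.0963 + 0.0225 + 0.0029 + 0.0002 = 0.3462
  TFR = 5 × 0.3462 = 1.731
Rural:
  Sum of ASFRs = 0.0430 + 0.1337 + 0.2499 + 0.2273 + 0.2028 + 0.0899 = 0.9466
  TFR = 5 × 0.9466 = 4.733
Difference = 1.731 − 4.733 = -3.002

-3.00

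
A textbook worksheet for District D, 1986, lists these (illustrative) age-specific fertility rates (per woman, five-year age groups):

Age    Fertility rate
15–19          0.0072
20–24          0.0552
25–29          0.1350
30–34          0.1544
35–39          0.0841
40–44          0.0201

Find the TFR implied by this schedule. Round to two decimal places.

Sum of ASFRs = 0.0072 + 0.0552 + 0.1350 + 0.1544 + 0.0841 + 0.0201 = 0.4560
TFR = 5 × 0.4560 = 2.28

2.28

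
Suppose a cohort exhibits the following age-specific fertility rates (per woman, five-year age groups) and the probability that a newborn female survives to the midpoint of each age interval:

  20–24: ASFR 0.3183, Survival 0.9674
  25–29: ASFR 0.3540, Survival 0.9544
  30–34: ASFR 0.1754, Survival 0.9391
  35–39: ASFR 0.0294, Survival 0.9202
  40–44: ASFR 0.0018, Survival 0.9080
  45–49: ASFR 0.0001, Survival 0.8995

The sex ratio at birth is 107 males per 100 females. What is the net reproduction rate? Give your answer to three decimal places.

Proportion female at birth = 100 / (100 + 107) = 0.48309.
Weighting each age-specific rate by interval width and survival:
  20–24: 5 × 0.3183 × 0.9674 = 1.53962
  25–29: 5 × 0.3540 × 0.9544 = 1.68929
  30–34: 5 × 0.1754 × 0.9391 = 0.82359
  35–39: 5 × 0.0294 × 0.9202 = 0.13527
  40–44: 5 × 0.0018 × 0.9080 = 0.00817
  45–49: 5 × 0.0001 × 0.8995 = 0.00045
Sum = 4.19639
NRR = 0.48309 × 4.19639 = 2.02723

2.027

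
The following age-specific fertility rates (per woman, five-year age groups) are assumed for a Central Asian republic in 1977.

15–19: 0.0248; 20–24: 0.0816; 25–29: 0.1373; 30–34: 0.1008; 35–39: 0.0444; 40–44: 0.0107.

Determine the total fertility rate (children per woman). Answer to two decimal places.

2.00

Sum of ASFRs = 0.0248 + 0.0816 + 0.1373 + 0.1008 + 0.0444 + 0.0107 = 0.3996
TFR = 5 × 0.3996 = 1.998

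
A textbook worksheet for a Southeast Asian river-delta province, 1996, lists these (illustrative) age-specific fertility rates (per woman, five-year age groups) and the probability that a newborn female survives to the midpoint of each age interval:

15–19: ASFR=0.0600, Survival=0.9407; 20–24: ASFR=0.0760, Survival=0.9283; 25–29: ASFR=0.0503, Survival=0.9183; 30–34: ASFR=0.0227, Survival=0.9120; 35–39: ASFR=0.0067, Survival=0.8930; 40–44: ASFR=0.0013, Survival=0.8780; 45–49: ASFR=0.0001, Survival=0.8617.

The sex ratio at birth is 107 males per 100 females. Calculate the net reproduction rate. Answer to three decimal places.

Proportion female at birth = 100 / (100 + 107) = 0.48309.
Per-age-group product (5 × ASFR × survival probability):
  15–19: 5 × 0.0600 × 0.9407 = 0.28221
  20–24: 5 × 0.0760 × 0.9283 = 0.35275
  25–29: 5 × 0.0503 × 0.9183 = 0.23095
  30–34: 5 × 0.0227 × 0.9120 = 0.10351
  35–39: 5 × 0.0067 × 0.8930 = 0.02992
  40–44: 5 × 0.0013 × 0.8780 = 0.00571
  45–49: 5 × 0.0001 × 0.8617 = 0.00043
Sum = 1.00548
NRR = 0.48309 × 1.00548 = 0.48574

0.486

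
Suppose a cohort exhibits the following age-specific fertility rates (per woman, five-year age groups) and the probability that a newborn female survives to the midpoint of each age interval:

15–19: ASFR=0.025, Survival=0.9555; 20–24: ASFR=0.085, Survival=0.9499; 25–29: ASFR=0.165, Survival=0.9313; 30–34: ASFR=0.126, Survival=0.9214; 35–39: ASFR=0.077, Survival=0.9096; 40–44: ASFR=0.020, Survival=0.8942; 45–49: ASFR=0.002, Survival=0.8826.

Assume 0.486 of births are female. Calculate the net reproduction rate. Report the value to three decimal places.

Proportion female at birth = 0.486.
Survival-weighted fertility by age (5·fₓ·Sₓ):
  15–19: 5 × 0.025 × 0.9555 = 0.11944
  20–24: 5 × 0.085 × 0.9499 = 0.40371
  25–29: 5 × 0.165 × 0.9313 = 0.76832
  30–34: 5 × 0.126 × 0.9214 = 0.58048
  35–39: 5 × 0.077 × 0.9096 = 0.35020
  40–44: 5 × 0.020 × 0.8942 = 0.08942
  45–49: 5 × 0.002 × 0.8826 = 0.00883
Sum = 2.32040
NRR = 0.486 × 2.32040 = 1.12771

1.128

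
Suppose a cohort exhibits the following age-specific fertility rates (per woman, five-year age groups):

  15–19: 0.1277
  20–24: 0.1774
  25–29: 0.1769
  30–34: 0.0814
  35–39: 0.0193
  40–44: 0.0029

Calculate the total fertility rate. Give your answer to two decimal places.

2.93

Sum of ASFRs = 0.1277 + 0.1774 + 0.1769 + 0.0814 + 0.0193 + 0.0029 = 0.5856
TFR = 5 × 0.5856 = 2.928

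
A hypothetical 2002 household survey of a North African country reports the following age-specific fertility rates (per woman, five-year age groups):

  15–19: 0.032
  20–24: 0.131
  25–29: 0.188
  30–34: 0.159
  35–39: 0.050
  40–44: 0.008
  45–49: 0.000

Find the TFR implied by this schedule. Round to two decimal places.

Sum of ASFRs = 0.032 + 0.131 + 0.188 + 0.159 + 0.050 + 0.008 + 0.000 = 0.568
TFR = 5 × 0.568 = 2.84

2.84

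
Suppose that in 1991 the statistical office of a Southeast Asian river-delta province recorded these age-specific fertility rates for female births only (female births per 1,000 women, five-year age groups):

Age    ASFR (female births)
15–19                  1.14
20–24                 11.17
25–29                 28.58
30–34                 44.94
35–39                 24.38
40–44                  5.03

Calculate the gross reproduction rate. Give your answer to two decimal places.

Sum of female ASFRs = 1.14 + 11.17 + 28.58 + 44.94 + 24.38 + 5.03 = 115.24
GRR = 5 × 115.24 / 1000 = 0.5762

0.58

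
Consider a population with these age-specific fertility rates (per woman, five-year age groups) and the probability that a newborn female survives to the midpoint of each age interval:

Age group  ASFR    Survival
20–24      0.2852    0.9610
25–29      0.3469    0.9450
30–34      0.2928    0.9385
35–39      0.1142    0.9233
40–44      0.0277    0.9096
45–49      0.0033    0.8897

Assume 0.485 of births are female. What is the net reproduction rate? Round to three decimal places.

2.450

Proportion female at birth = 0.485.
Survival-weighted fertility by age (5·fₓ·Sₓ):
  20–24: 5 × 0.2852 × 0.9610 = 1.37039
  25–29: 5 × 0.3469 × 0.9450 = 1.63910
  30–34: 5 × 0.2928 × 0.9385 = 1.37396
  35–39: 5 × 0.1142 × 0.9233 = 0.52720
  40–44: 5 × 0.0277 × 0.9096 = 0.12598
  45–49: 5 × 0.0033 × 0.8897 = 0.01468
Sum = 5.05131
NRR = 0.485 × 5.05131 = 2.44989
With NRR above 1 the population is above replacement fertility.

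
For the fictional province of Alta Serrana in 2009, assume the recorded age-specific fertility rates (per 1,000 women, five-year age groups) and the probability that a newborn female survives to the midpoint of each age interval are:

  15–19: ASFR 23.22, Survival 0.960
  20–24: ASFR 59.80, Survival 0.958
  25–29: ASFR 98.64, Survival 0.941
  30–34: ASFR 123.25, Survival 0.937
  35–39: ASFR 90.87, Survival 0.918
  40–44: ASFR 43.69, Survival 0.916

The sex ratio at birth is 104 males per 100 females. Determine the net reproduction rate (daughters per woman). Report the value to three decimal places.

Proportion female at birth = 100 / (100 + 104) = 0.49020.
Weighting each age-specific rate by interval width and survival:
  15–19: 5 × 23.22/1000 × 0.960 = 0.11146
  20–24: 5 × 59.80/1000 × 0.958 = 0.28644
  25–29: 5 × 98.64/1000 × 0.941 = 0.46410
  30–34: 5 × 123.25/1000 × 0.937 = 0.57743
  35–39: 5 × 90.87/1000 × 0.918 = 0.41709
  40–44: 5 × 43.69/1000 × 0.916 = 0.20010
Sum = 2.05662
NRR = 0.49020 × 2.05662 = 1.00816

1.008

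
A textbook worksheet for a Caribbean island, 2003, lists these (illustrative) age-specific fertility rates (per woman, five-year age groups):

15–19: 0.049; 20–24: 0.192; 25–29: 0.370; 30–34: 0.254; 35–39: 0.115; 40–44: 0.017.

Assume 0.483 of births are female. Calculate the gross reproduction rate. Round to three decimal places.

2.408

Proportion female at birth = 0.483.
Sum of ASFRs = 0.049 + 0.192 + 0.370 + 0.254 + 0.115 + 0.017 = 0.997
TFR = 5 × 0.997 = 4.985
GRR = 0.483 × 4.985 = 2.40776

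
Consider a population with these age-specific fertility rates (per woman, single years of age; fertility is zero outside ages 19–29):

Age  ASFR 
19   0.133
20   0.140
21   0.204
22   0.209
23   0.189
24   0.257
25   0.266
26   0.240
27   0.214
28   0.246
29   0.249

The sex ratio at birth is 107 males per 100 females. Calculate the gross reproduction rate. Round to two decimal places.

1.13

Proportion female at birth = 100 / (100 + 107) = 0.48309.
Sum of ASFRs = 0.133 + 0.140 + 0.204 + 0.209 + 0.189 + 0.257 + 0.266 + 0.240 + 0.214 + 0.246 + 0.249 = 2.347
TFR = 2.347
GRR = 0.48309 × 2.347 = 1.13381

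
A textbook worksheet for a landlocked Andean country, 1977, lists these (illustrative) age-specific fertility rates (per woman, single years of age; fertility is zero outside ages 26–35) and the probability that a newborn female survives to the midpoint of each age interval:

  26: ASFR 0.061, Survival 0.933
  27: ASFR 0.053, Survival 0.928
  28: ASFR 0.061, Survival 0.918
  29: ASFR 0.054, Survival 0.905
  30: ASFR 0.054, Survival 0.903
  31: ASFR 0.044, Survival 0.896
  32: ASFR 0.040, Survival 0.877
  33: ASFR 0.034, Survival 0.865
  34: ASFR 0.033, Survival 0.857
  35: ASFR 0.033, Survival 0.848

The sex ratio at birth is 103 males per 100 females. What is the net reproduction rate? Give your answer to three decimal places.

Proportion female at birth = 100 / (100 + 103) = 0.49261.
Weighting each age-specific rate by interval width and survival:
  26: 1 × 0.061 × 0.933 = 0.05691
  27: 1 × 0.053 × 0.928 = 0.04918
  28: 1 × 0.061 × 0.918 = 0.05600
  29: 1 × 0.054 × 0.905 = 0.04887
  30: 1 × 0.054 × 0.903 = 0.04876
  31: 1 × 0.044 × 0.896 = 0.03942
  32: 1 × 0.040 × 0.877 = 0.03508
  33: 1 × 0.034 × 0.865 = 0.02941
  34: 1 × 0.033 × 0.857 = 0.02828
  35: 1 × 0.033 × 0.848 = 0.02798
Sum = 0.41989
NRR = 0.49261 × 0.41989 = 0.20684

0.207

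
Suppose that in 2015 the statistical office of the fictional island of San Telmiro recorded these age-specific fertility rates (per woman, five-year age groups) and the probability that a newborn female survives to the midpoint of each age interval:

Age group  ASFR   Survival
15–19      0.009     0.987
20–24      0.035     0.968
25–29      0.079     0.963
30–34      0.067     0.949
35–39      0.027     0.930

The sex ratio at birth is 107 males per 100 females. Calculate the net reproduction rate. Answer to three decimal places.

Proportion female at birth = 100 / (100 + 107) = 0.48309.
Weighting each age-specific rate by interval width and survival:
  15–19: 5 × 0.009 × 0.987 = 0.04442
  20–24: 5 × 0.035 × 0.968 = 0.16940
  25–29: 5 × 0.079 × 0.963 = 0.38039
  30–34: 5 × 0.067 × 0.949 = 0.31792
  35–39: 5 × 0.027 × 0.930 = 0.12555
Sum = 1.03768
NRR = 0.48309 × 1.03768 = 0.50129

0.501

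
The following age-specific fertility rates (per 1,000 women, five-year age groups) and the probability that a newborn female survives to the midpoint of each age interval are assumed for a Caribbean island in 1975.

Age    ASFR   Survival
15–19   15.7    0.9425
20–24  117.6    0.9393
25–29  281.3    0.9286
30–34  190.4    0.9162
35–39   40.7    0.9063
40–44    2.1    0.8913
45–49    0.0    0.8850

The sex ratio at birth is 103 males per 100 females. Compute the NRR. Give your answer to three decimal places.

1.477

Proportion female at birth = 100 / (100 + 103) = 0.49261.
Per-age-group product (5 × ASFR × survival probability):
  15–19: 5 × 15.7/1000 × 0.9425 = 0.07399
  20–24: 5 × 117.6/1000 × 0.9393 = 0.55231
  25–29: 5 × 281.3/1000 × 0.9286 = 1.30608
  30–34: 5 × 190.4/1000 × 0.9162 = 0.87222
  35–39: 5 × 40.7/1000 × 0.9063 = 0.18443
  40–44: 5 × 2.1/1000 × 0.8913 = 0.00936
  45–49: 5 × 0.0/1000 × 0.8850 = 0.00000
Sum = 2.99839
NRR = 0.49261 × 2.99839 = 1.47704
An NRR exceeding 1 indicates intrinsic growth under these rates.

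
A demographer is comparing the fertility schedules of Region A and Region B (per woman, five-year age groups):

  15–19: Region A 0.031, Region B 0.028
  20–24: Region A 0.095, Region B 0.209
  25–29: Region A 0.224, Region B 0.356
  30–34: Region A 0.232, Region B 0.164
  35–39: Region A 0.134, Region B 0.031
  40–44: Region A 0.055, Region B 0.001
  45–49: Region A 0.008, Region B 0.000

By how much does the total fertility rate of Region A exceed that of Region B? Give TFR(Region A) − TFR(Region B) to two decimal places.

Region A:
  Sum of ASFRs = 0.031 + 0.095 + 0.224 + 0.232 + 0.134 + 0.055 + 0.008 = 0.779
  TFR = 5 × 0.779 = 3.895
Region B:
  Sum of ASFRs = 0.028 + 0.209 + 0.356 + 0.164 + 0.031 + 0.001 + 0.000 = 0.789
  TFR = 5 × 0.789 = 3.945
Difference = 3.895 − 3.945 = -0.05

-0.05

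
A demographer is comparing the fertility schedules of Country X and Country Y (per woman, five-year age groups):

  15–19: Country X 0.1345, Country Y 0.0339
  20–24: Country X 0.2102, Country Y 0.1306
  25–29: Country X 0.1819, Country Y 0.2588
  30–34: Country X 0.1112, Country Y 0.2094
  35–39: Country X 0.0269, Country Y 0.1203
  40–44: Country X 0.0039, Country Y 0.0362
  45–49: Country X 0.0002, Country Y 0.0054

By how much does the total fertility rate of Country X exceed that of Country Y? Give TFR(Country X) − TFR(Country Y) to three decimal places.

Country X:
  Sum of ASFRs = 0.1345 + 0.2102 + 0.1819 + 0.1112 + 0.0269 + 0.0039 + 0.0002 = 0.6688
  TFR = 5 × 0.6688 = 3.344
Country Y:
  Sum of ASFRs = 0.0339 + 0.1306 + 0.2588 + 0.2094 + 0.1203 + 0.0362 + 0.0054 = 0.7946
  TFR = 5 × 0.7946 = 3.973
Difference = 3.344 − 3.973 = -0.629

-0.629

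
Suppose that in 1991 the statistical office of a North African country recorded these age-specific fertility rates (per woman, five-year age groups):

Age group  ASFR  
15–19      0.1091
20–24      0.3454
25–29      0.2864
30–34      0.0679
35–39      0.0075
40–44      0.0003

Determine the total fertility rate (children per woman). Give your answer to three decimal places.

4.083

Sum of ASFRs = 0.1091 + 0.3454 + 0.2864 + 0.0679 + 0.0075 + 0.0003 = 0.8166
TFR = 5 × 0.8166 = 4.083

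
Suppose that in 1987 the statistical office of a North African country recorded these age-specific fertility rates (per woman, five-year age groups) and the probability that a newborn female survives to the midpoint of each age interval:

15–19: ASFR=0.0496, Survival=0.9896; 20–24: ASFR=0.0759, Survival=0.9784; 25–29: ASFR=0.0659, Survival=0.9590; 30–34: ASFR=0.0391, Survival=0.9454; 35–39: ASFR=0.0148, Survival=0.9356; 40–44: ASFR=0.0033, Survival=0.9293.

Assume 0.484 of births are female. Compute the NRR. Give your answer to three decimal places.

Proportion female at birth = 0.484.
Weighting each age-specific rate by interval width and survival:
  15–19: 5 × 0.0496 × 0.9896 = 0.24542
  20–24: 5 × 0.0759 × 0.9784 = 0.37130
  25–29: 5 × 0.0659 × 0.9590 = 0.31599
  30–34: 5 × 0.0391 × 0.9454 = 0.18483
  35–39: 5 × 0.0148 × 0.9356 = 0.06923
  40–44: 5 × 0.0033 × 0.9293 = 0.01533
Sum = 1.20210
NRR = 0.484 × 1.20210 = 0.58182

0.582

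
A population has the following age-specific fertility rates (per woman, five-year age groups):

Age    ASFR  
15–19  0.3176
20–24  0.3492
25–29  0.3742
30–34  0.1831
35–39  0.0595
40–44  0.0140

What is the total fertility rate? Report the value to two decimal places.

Sum of ASFRs = 0.3176 + 0.3492 + 0.3742 + 0.1831 + 0.0595 + 0.0140 = 1.2976
TFR = 5 × 1.2976 = 6.488

6.49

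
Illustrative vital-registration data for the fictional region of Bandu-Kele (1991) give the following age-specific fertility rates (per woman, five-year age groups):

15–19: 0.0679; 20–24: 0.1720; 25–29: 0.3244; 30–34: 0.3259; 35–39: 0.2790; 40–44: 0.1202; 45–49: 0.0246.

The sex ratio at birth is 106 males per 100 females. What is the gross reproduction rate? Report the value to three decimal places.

3.189

Proportion female at birth = 100 / (100 + 106) = 0.48544.
Sum of ASFRs = 0.0679 + 0.1720 + 0.3244 + 0.3259 + 0.2790 + 0.1202 + 0.0246 = 1.3140
TFR = 5 × 1.3140 = 6.57
GRR = 0.48544 × 6.57 = 3.18934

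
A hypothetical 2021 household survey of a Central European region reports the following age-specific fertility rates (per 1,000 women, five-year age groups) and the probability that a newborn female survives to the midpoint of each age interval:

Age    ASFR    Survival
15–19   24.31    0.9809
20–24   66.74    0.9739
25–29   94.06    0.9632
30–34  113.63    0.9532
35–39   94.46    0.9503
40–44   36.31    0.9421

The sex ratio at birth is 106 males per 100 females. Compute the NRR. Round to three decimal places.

0.999

Proportion female at birth = 100 / (100 + 106) = 0.48544.
Per-age-group product (5 × ASFR × survival probability):
  15–19: 5 × 24.31/1000 × 0.9809 = 0.11923
  20–24: 5 × 66.74/1000 × 0.9739 = 0.32499
  25–29: 5 × 94.06/1000 × 0.9632 = 0.45299
  30–34: 5 × 113.63/1000 × 0.9532 = 0.54156
  35–39: 5 × 94.46/1000 × 0.9503 = 0.44883
  40–44: 5 × 36.31/1000 × 0.9421 = 0.17104
Sum = 2.05864
NRR = 0.48544 × 2.05864 = 0.99935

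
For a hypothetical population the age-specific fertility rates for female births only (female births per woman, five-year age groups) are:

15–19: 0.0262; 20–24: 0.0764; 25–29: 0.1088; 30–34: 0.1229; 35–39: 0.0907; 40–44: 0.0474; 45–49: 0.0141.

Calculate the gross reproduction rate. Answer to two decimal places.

Sum of female ASFRs = 0.0262 + 0.0764 + 0.1088 + 0.1229 + 0.0907 + 0.0474 + 0.0141 = 0.4865
GRR = 5 × 0.4865 = 2.4325

2.43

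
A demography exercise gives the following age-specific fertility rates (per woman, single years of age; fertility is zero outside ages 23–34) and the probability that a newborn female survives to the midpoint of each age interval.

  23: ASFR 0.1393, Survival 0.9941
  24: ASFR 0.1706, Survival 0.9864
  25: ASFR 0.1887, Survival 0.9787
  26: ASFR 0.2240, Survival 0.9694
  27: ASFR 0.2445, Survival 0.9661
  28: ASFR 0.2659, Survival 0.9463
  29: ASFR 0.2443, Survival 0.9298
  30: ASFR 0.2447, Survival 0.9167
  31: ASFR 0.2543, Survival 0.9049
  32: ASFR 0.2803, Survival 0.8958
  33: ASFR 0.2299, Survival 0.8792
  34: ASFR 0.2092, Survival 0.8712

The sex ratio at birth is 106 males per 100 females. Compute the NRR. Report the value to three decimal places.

Proportion female at birth = 100 / (100 + 106) = 0.48544.
Weighting each age-specific rate by interval width and survival:
  23: 1 × 0.1393 × 0.9941 = 0.13848
  24: 1 × 0.1706 × 0.9864 = 0.16828
  25: 1 × 0.1887 × 0.9787 = 0.18468
  26: 1 × 0.2240 × 0.9694 = 0.21715
  27: 1 × 0.2445 × 0.9661 = 0.23621
  28: 1 × 0.2659 × 0.9463 = 0.25162
  29: 1 × 0.2443 × 0.9298 = 0.22715
  30: 1 × 0.2447 × 0.9167 = 0.22432
  31: 1 × 0.2543 × 0.9049 = 0.23012
  32: 1 × 0.2803 × 0.8958 = 0.25109
  33: 1 × 0.2299 × 0.8792 = 0.20213
  34: 1 × 0.2092 × 0.8712 = 0.18226
Sum = 2.51349
NRR = 0.48544 × 2.51349 = 1.22015
An NRR exceeding 1 indicates intrinsic growth under these rates.

1.220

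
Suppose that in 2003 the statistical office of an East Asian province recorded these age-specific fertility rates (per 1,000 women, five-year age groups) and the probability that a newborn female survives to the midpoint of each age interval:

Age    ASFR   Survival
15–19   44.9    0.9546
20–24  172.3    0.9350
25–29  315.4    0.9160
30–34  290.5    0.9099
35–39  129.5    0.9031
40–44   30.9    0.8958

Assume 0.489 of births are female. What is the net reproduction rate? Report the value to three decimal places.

2.205

Proportion female at birth = 0.489.
Weighting each age-specific rate by interval width and survival:
  15–19: 5 × 44.9/1000 × 0.9546 = 0.21431
  20–24: 5 × 172.3/1000 × 0.9350 = 0.80550
  25–29: 5 × 315.4/1000 × 0.9160 = 1.44453
  30–34: 5 × 290.5/1000 × 0.9099 = 1.32163
  35–39: 5 × 129.5/1000 × 0.9031 = 0.58476
  40–44: 5 × 30.9/1000 × 0.8958 = 0.13840
Sum = 4.50913
NRR = 0.489 × 4.50913 = 2.20496
NRR > 1, so each generation more than replaces itself.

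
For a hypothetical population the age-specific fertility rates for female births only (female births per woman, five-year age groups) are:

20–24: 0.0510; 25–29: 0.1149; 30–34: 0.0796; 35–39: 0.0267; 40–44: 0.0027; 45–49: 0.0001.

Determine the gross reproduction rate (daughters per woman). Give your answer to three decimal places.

Sum of female ASFRs = 0.0510 + 0.1149 + 0.0796 + 0.0267 + 0.0027 + 0.0001 = 0.2750
GRR = 5 × 0.2750 = 1.375

1.375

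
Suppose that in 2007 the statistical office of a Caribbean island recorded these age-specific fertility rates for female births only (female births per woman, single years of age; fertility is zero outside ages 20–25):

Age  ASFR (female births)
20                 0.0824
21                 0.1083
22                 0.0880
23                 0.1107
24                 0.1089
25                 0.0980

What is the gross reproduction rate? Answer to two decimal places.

0.60

Sum of female ASFRs = 0.0824 + 0.1083 + 0.0880 + 0.1107 + 0.1089 + 0.0980 = 0.5963
GRR = 0.5963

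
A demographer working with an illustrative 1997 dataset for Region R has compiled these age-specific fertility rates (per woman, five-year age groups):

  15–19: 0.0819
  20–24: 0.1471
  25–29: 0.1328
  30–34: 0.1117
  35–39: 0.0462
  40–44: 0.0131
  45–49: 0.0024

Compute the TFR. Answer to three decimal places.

Sum of ASFRs = 0.0819 + 0.1471 + 0.1328 + 0.1117 + 0.0462 + 0.0131 + 0.0024 = 0.5352
TFR = 5 × 0.5352 = 2.676

2.676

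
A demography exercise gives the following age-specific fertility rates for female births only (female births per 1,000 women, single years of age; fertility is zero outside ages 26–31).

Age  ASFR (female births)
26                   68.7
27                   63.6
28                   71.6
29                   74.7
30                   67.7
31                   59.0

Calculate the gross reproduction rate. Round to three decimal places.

0.405

Sum of female ASFRs = 68.7 + 63.6 + 71.6 + 74.7 + 67.7 + 59.0 = 405.3
GRR = 405.3 / 1000 = 0.4053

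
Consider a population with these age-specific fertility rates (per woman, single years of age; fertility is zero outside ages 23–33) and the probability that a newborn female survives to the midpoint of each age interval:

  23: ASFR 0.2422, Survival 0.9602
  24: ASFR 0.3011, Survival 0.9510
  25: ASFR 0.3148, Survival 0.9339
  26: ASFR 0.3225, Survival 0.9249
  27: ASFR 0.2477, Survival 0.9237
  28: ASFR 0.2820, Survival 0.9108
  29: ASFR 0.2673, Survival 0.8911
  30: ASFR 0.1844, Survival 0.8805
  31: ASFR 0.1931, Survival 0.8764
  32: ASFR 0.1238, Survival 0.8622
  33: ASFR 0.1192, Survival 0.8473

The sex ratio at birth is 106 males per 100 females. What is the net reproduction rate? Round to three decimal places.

1.153

Proportion female at birth = 100 / (100 + 106) = 0.48544.
Weighting each age-specific rate by interval width and survival:
  23: 1 × 0.2422 × 0.9602 = 0.23256
  24: 1 × 0.3011 × 0.9510 = 0.28635
  25: 1 × 0.3148 × 0.9339 = 0.29399
  26: 1 × 0.3225 × 0.9249 = 0.29828
  27: 1 × 0.2477 × 0.9237 = 0.22880
  28: 1 × 0.2820 × 0.9108 = 0.25685
  29: 1 × 0.2673 × 0.8911 = 0.23819
  30: 1 × 0.1844 × 0.8805 = 0.16236
  31: 1 × 0.1931 × 0.8764 = 0.16923
  32: 1 × 0.1238 × 0.8622 = 0.10674
  33: 1 × 0.1192 × 0.8473 = 0.10100
Sum = 2.37435
NRR = 0.48544 × 2.37435 = 1.15260
With NRR above 1 the population is above replacement fertility.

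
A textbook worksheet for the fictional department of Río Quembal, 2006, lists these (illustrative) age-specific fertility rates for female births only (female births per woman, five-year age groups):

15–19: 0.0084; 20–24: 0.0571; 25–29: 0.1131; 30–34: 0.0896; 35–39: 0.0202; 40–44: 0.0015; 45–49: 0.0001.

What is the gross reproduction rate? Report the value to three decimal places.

1.450

Sum of female ASFRs = 0.0084 + 0.0571 + 0.1131 + 0.0896 + 0.0202 + 0.0015 + 0.0001 = 0.2900
GRR = 5 × 0.2900 = 1.45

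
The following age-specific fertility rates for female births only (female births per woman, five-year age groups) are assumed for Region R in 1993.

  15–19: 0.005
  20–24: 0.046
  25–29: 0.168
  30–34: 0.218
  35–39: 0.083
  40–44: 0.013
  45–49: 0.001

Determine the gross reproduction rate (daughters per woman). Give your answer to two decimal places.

2.67

Sum of female ASFRs = 0.005 + 0.046 + 0.168 + 0.218 + 0.083 + 0.013 + 0.001 = 0.534
GRR = 5 × 0.534 = 2.67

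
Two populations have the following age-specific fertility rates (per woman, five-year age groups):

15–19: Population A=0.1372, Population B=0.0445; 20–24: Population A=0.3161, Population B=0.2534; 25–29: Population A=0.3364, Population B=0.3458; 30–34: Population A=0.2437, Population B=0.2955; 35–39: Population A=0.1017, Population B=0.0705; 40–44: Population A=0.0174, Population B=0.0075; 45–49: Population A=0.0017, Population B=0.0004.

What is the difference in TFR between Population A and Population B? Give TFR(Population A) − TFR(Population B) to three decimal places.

0.683

Population A:
  Sum of ASFRs = 0.1372 + 0.3161 + 0.3364 + 0.2437 + 0.1017 + 0.0174 + 0.0017 = 1.1542
  TFR = 5 × 1.1542 = 5.771
Population B:
  Sum of ASFRs = 0.0445 + 0.2534 + 0.3458 + 0.2955 + 0.0705 + 0.0075 + 0.0004 = 1.0176
  TFR = 5 × 1.0176 = 5.088
Difference = 5.771 − 5.088 = 0.683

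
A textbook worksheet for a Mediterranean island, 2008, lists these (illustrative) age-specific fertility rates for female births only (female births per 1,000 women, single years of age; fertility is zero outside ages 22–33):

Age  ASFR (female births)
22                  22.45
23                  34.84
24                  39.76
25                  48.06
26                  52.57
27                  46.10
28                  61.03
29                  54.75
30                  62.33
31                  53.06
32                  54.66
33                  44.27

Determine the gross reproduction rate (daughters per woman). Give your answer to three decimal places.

0.574

Sum of female ASFRs = 22.45 + 34.84 + 39.76 + 48.06 + 52.57 + 46.10 + 61.03 + 54.75 + 62.33 + 53.06 + 54.66 + 44.27 = 573.88
GRR = 573.88 / 1000 = 0.57388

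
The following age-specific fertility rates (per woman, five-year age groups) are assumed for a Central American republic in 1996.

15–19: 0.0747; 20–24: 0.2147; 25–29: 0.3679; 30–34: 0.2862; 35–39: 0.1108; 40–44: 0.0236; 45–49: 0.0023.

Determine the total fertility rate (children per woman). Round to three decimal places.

5.401

Sum of ASFRs = 0.0747 + 0.2147 + 0.3679 + 0.2862 + 0.1108 + 0.0236 + 0.0023 = 1.0802
TFR = 5 × 1.0802 = 5.401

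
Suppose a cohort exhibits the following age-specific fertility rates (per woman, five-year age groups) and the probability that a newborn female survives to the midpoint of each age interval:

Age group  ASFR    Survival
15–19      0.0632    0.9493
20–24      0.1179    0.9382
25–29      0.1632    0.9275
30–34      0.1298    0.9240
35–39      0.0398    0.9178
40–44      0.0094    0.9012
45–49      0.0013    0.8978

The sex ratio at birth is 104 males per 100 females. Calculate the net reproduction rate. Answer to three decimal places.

Proportion female at birth = 100 / (100 + 104) = 0.49020.
Each age group contributes 5 × ASFR × survival:
  15–19: 5 × 0.0632 × 0.9493 = 0.29998
  20–24: 5 × 0.1179 × 0.9382 = 0.55307
  25–29: 5 × 0.1632 × 0.9275 = 0.75684
  30–34: 5 × 0.1298 × 0.9240 = 0.59968
  35–39: 5 × 0.0398 × 0.9178 = 0.18264
  40–44: 5 × 0.0094 × 0.9012 = 0.04236
  45–49: 5 × 0.0013 × 0.8978 = 0.00584
Sum = 2.44041
NRR = 0.49020 × 2.44041 = 1.19629
NRR > 1, so each generation more than replaces itself.

1.196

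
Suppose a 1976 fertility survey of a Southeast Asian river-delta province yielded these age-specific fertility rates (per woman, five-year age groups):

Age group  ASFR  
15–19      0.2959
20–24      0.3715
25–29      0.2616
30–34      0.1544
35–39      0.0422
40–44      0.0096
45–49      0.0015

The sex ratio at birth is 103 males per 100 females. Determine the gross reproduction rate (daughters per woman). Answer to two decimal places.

Proportion female at birth = 100 / (100 + 103) = 0.49261.
Sum of ASFRs = 0.2959 + 0.3715 + 0.2616 + 0.1544 + 0.0422 + 0.0096 + 0.0015 = 1.1367
TFR = 5 × 1.1367 = 5.6835
GRR = 0.49261 × 5.6835 = 2.79975

2.80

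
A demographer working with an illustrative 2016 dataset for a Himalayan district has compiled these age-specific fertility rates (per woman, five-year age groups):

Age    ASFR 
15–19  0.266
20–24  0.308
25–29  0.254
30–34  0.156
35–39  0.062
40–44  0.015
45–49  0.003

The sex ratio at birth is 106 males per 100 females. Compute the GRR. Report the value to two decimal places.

2.58

Proportion female at birth = 100 / (100 + 106) = 0.48544.
Sum of ASFRs = 0.266 + 0.308 + 0.254 + 0.156 + 0.062 + 0.015 + 0.003 = 1.064
TFR = 5 × 1.064 = 5.32
GRR = 0.48544 × 5.32 = 2.58254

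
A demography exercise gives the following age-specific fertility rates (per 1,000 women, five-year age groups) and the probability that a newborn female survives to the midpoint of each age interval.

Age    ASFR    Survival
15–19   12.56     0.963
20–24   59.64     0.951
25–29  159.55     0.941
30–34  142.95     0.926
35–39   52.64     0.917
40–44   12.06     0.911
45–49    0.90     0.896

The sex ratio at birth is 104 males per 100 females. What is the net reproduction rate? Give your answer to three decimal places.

1.008

Proportion female at birth = 100 / (100 + 104) = 0.49020.
Weighting each age-specific rate by interval width and survival:
  15–19: 5 × 12.56/1000 × 0.963 = 0.06048
  20–24: 5 × 59.64/1000 × 0.951 = 0.28359
  25–29: 5 × 159.55/1000 × 0.941 = 0.75068
  30–34: 5 × 142.95/1000 × 0.926 = 0.66186
  35–39: 5 × 52.64/1000 × 0.917 = 0.24135
  40–44: 5 × 12.06/1000 × 0.911 = 0.05493
  45–49: 5 × 0.90/1000 × 0.896 = 0.00403
Sum = 2.05692
NRR = 0.49020 × 2.05692 = 1.00830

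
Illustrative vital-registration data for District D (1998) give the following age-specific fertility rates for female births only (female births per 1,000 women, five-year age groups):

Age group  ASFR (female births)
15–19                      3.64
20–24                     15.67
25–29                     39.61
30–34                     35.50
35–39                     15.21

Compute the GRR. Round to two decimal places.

0.55

Sum of female ASFRs = 3.64 + 15.67 + 39.61 + 35.50 + 15.21 = 109.63
GRR = 5 × 109.63 / 1000 = 0.54815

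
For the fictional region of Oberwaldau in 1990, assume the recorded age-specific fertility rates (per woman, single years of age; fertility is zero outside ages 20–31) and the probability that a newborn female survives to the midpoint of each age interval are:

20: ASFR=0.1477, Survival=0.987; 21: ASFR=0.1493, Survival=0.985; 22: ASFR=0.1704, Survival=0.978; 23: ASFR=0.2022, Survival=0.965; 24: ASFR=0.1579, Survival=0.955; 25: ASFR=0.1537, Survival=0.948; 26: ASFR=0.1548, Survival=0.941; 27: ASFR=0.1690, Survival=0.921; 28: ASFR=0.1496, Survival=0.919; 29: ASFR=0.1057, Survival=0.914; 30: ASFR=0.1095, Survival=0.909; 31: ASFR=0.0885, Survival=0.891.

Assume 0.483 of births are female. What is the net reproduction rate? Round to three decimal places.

Proportion female at birth = 0.483.
Weighting each age-specific rate by interval width and survival:
  20: 1 × 0.1477 × 0.987 = 0.14578
  21: 1 × 0.1493 × 0.985 = 0.14706
  22: 1 × 0.1704 × 0.978 = 0.16665
  23: 1 × 0.2022 × 0.965 = 0.19512
  24: 1 × 0.1579 × 0.955 = 0.15079
  25: 1 × 0.1537 × 0.948 = 0.14571
  26: 1 × 0.1548 × 0.941 = 0.14567
  27: 1 × 0.1690 × 0.921 = 0.15565
  28: 1 × 0.1496 × 0.919 = 0.13748
  29: 1 × 0.1057 × 0.914 = 0.09661
  30: 1 × 0.1095 × 0.909 = 0.09954
  31: 1 × 0.0885 × 0.891 = 0.07885
Sum = 1.66491
NRR = 0.483 × 1.66491 = 0.80415

0.804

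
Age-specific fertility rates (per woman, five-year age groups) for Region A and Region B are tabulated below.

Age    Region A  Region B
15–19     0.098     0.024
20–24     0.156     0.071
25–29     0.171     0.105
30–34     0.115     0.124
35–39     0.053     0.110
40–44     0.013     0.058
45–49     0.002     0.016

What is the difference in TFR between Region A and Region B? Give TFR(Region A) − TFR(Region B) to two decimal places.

Region A:
  Sum of ASFRs = 0.098 + 0.156 + 0.171 + 0.115 + 0.053 + 0.013 + 0.002 = 0.608
  TFR = 5 × 0.608 = 3.04
Region B:
  Sum of ASFRs = 0.024 + 0.071 + 0.105 + 0.124 + 0.110 + 0.058 + 0.016 = 0.508
  TFR = 5 × 0.508 = 2.54
Difference = 3.04 − 2.54 = 0.5

0.50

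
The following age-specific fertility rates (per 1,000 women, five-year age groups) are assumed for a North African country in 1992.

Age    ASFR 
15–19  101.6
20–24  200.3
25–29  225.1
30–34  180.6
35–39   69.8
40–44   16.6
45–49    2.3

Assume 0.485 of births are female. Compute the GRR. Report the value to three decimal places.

1.931

Proportion female at birth = 0.485.
Sum of ASFRs = 101.6 + 200.3 + 225.1 + 180.6 + 69.8 + 16.6 + 2.3 = 796.3
TFR = 5 × 796.3 / 1000 = 3.9815
GRR = 0.485 × 3.9815 = 1.93103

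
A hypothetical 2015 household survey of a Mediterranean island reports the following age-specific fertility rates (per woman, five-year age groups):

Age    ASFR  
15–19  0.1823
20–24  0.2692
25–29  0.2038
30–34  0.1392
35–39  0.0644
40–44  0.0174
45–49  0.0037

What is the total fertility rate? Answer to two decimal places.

4.40

Sum of ASFRs = 0.1823 + 0.2692 + 0.2038 + 0.1392 + 0.0644 + 0.0174 + 0.0037 = 0.8800
TFR = 5 × 0.8800 = 4.4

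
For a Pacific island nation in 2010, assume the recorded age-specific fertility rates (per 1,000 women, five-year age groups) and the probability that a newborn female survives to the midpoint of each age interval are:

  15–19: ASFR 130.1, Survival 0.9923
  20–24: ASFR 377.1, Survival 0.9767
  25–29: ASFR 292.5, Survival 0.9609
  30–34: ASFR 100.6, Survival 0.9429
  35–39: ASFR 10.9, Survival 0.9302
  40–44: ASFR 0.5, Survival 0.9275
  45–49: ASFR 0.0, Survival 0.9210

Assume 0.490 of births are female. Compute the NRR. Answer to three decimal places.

2.166

Proportion female at birth = 0.490.
Per-age-group product (5 × ASFR × survival probability):
  15–19: 5 × 130.1/1000 × 0.9923 = 0.64549
  20–24: 5 × 377.1/1000 × 0.9767 = 1.84157
  25–29: 5 × 292.5/1000 × 0.9609 = 1.40532
  30–34: 5 × 100.6/1000 × 0.9429 = 0.47428
  35–39: 5 × 10.9/1000 × 0.9302 = 0.05070
  40–44: 5 × 0.5/1000 × 0.9275 = 0.00232
  45–49: 5 × 0.0/1000 × 0.9210 = 0.00000
Sum = 4.41968
NRR = 0.490 × 4.41968 = 2.16564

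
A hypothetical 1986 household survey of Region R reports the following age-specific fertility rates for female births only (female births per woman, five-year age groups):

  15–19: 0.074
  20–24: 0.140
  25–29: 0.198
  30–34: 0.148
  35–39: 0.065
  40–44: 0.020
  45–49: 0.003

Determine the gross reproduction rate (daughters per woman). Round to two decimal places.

3.24

Sum of female ASFRs = 0.074 + 0.140 + 0.198 + 0.148 + 0.065 + 0.020 + 0.003 = 0.648
GRR = 5 × 0.648 = 3.24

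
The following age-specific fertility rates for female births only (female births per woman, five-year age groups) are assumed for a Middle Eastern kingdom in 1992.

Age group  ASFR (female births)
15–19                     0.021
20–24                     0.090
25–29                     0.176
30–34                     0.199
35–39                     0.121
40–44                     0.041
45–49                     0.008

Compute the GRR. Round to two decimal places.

Sum of female ASFRs = 0.021 + 0.090 + 0.176 + 0.199 + 0.121 + 0.041 + 0.008 = 0.656
GRR = 5 × 0.656 = 3.28

3.28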